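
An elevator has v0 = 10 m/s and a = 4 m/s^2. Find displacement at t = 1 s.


Given: v0 = 10 m/s, a = 4 m/s^2, t = 1 s
Using s = v0*t + (1/2)*a*t^2
s = 10*1 + (1/2)*4*1^2
s = 10 + (1/2)*4
s = 10 + 2
s = 12

12 m


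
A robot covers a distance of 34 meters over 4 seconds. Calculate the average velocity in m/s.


Given: distance d = 34 m, time t = 4 s
Using v = d / t
v = 34 / 4
v = 17/2 m/s

17/2 m/s


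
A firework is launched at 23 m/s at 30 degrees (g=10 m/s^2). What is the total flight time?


Given: v0 = 23 m/s, theta = 30 deg, g = 10 m/s^2
sin(30) = 1/2
Using T = 2*v0*sin(theta) / g
T = 2*23*1/2 / 10
T = 23 / 10
T = 23/10 s

23/10 s


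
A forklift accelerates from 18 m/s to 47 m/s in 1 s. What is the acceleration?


Given: initial velocity v0 = 18 m/s, final velocity v = 47 m/s, time t = 1 s
Using a = (v - v0) / t
a = (47 - 18) / 1
a = 29 / 1
a = 29 m/s^2

29 m/s^2


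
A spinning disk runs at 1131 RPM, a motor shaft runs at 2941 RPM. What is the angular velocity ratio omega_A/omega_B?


Given: RPM_A = 1131, RPM_B = 2941
omega = 2*pi*RPM/60, so omega_A/omega_B = RPM_A / RPM_B
omega_A/omega_B = 1131 / 2941
omega_A/omega_B = 1131/2941

1131/2941


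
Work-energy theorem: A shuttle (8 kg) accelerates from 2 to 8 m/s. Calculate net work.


Given: m = 8 kg, v0 = 2 m/s, v = 8 m/s
Using W = (1/2)*m*(v^2 - v0^2)
v^2 = 8^2 = 64
v0^2 = 2^2 = 4
v^2 - v0^2 = 64 - 4 = 60
W = (1/2)*8*60 = 240 J

240 J


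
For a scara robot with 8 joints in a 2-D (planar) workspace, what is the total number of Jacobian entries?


Given: task space dimension = 2, joints = 8
Jacobian is a 2 x 8 matrix
Total entries = rows * columns
Total = 2 * 8
Total = 16

16


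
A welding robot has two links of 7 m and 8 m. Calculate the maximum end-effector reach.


Given: L1 = 7 m, L2 = 8 m
For a 2-link planar arm, max reach = L1 + L2 (fully extended)
Max reach = 7 + 8
Max reach = 15 m

15 m


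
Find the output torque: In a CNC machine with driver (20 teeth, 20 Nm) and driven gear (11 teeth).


Given: N1 = 20, N2 = 11, T1 = 20 Nm
Using T2/T1 = N2/N1
T2 = T1 * N2 / N1
T2 = 20 * 11 / 20
T2 = 220 / 20
T2 = 11 Nm

11 Nm


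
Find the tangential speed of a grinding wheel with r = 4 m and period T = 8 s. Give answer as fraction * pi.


Given: radius r = 4 m, period T = 8 s
Using v = 2*pi*r / T
v = 2*pi*4 / 8
v = 8*pi / 8
v = 1*pi m/s

1*pi m/s


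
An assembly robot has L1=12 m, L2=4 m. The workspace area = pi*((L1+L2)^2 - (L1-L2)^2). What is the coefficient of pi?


Given: L1 = 12, L2 = 4
(L1+L2)^2 = (16)^2 = 256
(L1-L2)^2 = (8)^2 = 64
Difference = 256 - 64 = 192
This equals 4*L1*L2 = 4*12*4 = 192
Workspace area = 192*pi

192


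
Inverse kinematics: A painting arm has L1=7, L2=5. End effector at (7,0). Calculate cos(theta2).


Given: L1 = 7, L2 = 5, target (x, y) = (7, 0)
Using cos(theta2) = (x^2 + y^2 - L1^2 - L2^2) / (2*L1*L2)
x^2 + y^2 = 7^2 + 0 = 49
L1^2 + L2^2 = 49 + 25 = 74
Numerator = 49 - 74 = -25
Denominator = 2*7*5 = 70
cos(theta2) = -25/70 = -5/14

-5/14


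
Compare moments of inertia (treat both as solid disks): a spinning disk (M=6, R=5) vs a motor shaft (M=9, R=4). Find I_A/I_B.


Given: M1=6 kg, R1=5 m, M2=9 kg, R2=4 m
For a disk: I = (1/2)*M*R^2, so I_A/I_B = (M1*R1^2)/(M2*R2^2)
M1*R1^2 = 6*25 = 150
M2*R2^2 = 9*16 = 144
I_A/I_B = 150/144 = 25/24

25/24


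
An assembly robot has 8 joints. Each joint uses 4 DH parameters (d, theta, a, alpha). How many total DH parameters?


Given: 8 joints, 4 DH parameters per joint (d, theta, a, alpha)
Total DH parameters = number_of_joints * 4
Total = 8 * 4
Total = 32

32


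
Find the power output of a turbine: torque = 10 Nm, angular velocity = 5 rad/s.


Given: tau = 10 Nm, omega = 5 rad/s
Using P = tau * omega
P = 10 * 5
P = 50 W

50 W


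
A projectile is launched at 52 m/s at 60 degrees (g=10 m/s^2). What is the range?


Given: v0 = 52 m/s, theta = 60 deg, g = 10 m/s^2
sin(2*60) = sin(120) = sqrt(3)/2
Using R = v0^2 * sin(2*theta) / g
R = 52^2 * (sqrt(3)/2) / 10
R = 2704 * sqrt(3) / 20
R = 676/5*sqrt(3) m

676/5*sqrt(3) m


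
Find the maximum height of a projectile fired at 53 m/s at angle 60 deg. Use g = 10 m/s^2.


Given: v0 = 53 m/s, theta = 60 deg, g = 10 m/s^2
sin^2(60) = 3/4
Using H = v0^2 * sin^2(theta) / (2*g)
H = 53^2 * 3/4 / (2*10)
H = 2809 * 3/4 / 20
H = 8427/4 / 20
H = 8427/80 m

8427/80 m


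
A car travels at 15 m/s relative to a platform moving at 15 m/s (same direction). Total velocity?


Given: object velocity = 15 m/s, platform velocity = 15 m/s (same direction)
Using classical velocity addition: v_total = v_object + v_platform
v_total = 15 + 15
v_total = 30 m/s

30 m/s


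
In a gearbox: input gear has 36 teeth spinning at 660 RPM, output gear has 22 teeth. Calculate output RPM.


Given: N1 = 36 teeth, w1 = 660 RPM, N2 = 22 teeth
Using N1*w1 = N2*w2
w2 = N1*w1 / N2
w2 = 36*660 / 22
w2 = 23760 / 22
w2 = 1080 RPM

1080 RPM


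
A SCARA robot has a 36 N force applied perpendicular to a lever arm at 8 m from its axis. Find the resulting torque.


Given: F = 36 N, r = 8 m, angle = 90 deg (perpendicular)
Using tau = F * r * sin(90)
sin(90) = 1
tau = 36 * 8 * 1
tau = 288 Nm

288 Nm


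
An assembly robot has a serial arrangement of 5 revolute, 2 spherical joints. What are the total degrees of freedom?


Given: serial robot with 5 revolute, 2 spherical joints
DOF contribution per joint type: revolute=1, prismatic=1, spherical=3, fixed=0
DOF = 5*1 + 2*3
DOF = 11

11


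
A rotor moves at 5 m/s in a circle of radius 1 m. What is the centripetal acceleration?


Given: v = 5 m/s, r = 1 m
Using a_c = v^2 / r
a_c = 5^2 / 1
a_c = 25 / 1
a_c = 25 m/s^2

25 m/s^2


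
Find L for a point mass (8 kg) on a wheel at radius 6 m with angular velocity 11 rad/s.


Given: m = 8 kg, r = 6 m, omega = 11 rad/s
For a point mass: I = m*r^2
I = 8*6^2 = 8*36 = 288
L = I*omega = 288*11
L = 3168 kg*m^2/s

3168 kg*m^2/s


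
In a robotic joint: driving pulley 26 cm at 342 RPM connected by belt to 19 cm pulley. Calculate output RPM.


Given: D1 = 26 cm, w1 = 342 RPM, D2 = 19 cm
Using D1*w1 = D2*w2
w2 = D1*w1 / D2
w2 = 26*342 / 19
w2 = 8892 / 19
w2 = 468 RPM

468 RPM


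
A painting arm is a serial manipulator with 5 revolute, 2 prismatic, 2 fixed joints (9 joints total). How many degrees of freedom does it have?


Given: serial robot with 5 revolute, 2 prismatic, 2 fixed joints
DOF contribution per joint type: revolute=1, prismatic=1, spherical=3, fixed=0
DOF = 5*1 + 2*1 + 2*0
DOF = 7

7


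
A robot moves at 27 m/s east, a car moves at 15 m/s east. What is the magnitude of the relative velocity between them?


Given: v_A = 27 m/s east, v_B = 15 m/s east
Both move in the same direction; relative speed = |v_A - v_B|
|27 - 15| = |12|
= 12 m/s

12 m/s


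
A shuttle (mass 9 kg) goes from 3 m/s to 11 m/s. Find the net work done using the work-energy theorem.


Given: m = 9 kg, v0 = 3 m/s, v = 11 m/s
Using W = (1/2)*m*(v^2 - v0^2)
v^2 = 11^2 = 121
v0^2 = 3^2 = 9
v^2 - v0^2 = 121 - 9 = 112
W = (1/2)*9*112 = 504 J

504 J


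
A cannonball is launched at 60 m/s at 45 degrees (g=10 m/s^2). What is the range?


Given: v0 = 60 m/s, theta = 45 deg, g = 10 m/s^2
sin(2*45) = sin(90) = 1
Using R = v0^2 * sin(2*theta) / g
R = 60^2 * 1 / 10
R = 3600 / 10
R = 360 m

360 m


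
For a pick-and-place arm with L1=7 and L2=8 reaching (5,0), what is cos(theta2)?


Given: L1 = 7, L2 = 8, target (x, y) = (5, 0)
Using cos(theta2) = (x^2 + y^2 - L1^2 - L2^2) / (2*L1*L2)
x^2 + y^2 = 5^2 + 0 = 25
L1^2 + L2^2 = 49 + 64 = 113
Numerator = 25 - 113 = -88
Denominator = 2*7*8 = 112
cos(theta2) = -88/112 = -11/14

-11/14


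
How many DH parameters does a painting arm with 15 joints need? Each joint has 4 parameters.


Given: 15 joints, 4 DH parameters per joint (d, theta, a, alpha)
Total DH parameters = number_of_joints * 4
Total = 15 * 4
Total = 60

60


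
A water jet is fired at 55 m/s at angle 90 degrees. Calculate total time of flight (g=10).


Given: v0 = 55 m/s, theta = 90 deg, g = 10 m/s^2
sin(90) = 1
Using T = 2*v0*sin(theta) / g
T = 2*55*1 / 10
T = 110 / 10
T = 11 s

11 s


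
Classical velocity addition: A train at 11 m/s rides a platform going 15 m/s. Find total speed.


Given: object velocity = 11 m/s, platform velocity = 15 m/s (same direction)
Using classical velocity addition: v_total = v_object + v_platform
v_total = 11 + 15
v_total = 26 m/s

26 m/s


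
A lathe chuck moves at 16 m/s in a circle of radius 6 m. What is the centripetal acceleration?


Given: v = 16 m/s, r = 6 m
Using a_c = v^2 / r
a_c = 16^2 / 6
a_c = 256 / 6
a_c = 128/3 m/s^2

128/3 m/s^2


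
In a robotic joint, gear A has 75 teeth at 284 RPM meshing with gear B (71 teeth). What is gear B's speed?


Given: N1 = 75 teeth, w1 = 284 RPM, N2 = 71 teeth
Using N1*w1 = N2*w2
w2 = N1*w1 / N2
w2 = 75*284 / 71
w2 = 21300 / 71
w2 = 300 RPM

300 RPM


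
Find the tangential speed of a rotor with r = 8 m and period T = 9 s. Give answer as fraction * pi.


Given: radius r = 8 m, period T = 9 s
Using v = 2*pi*r / T
v = 2*pi*8 / 9
v = 16*pi / 9
v = 16/9*pi m/s

16/9*pi m/s


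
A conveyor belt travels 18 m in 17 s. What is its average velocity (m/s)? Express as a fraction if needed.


Given: distance d = 18 m, time t = 17 s
Using v = d / t
v = 18 / 17
v = 18/17 m/s

18/17 m/s


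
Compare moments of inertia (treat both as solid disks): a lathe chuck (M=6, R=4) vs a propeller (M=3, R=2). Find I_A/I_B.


Given: M1=6 kg, R1=4 m, M2=3 kg, R2=2 m
For a disk: I = (1/2)*M*R^2, so I_A/I_B = (M1*R1^2)/(M2*R2^2)
M1*R1^2 = 6*16 = 96
M2*R2^2 = 3*4 = 12
I_A/I_B = 96/12 = 8

8


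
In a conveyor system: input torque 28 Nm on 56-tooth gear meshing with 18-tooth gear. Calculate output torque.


Given: N1 = 56, N2 = 18, T1 = 28 Nm
Using T2/T1 = N2/N1
T2 = T1 * N2 / N1
T2 = 28 * 18 / 56
T2 = 504 / 56
T2 = 9 Nm

9 Nm


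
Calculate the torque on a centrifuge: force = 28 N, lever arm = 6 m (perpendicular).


Given: F = 28 N, r = 6 m, angle = 90 deg (perpendicular)
Using tau = F * r * sin(90)
sin(90) = 1
tau = 28 * 6 * 1
tau = 168 Nm

168 Nm


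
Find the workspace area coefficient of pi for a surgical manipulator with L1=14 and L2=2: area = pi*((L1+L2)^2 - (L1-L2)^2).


Given: L1 = 14, L2 = 2
(L1+L2)^2 = (16)^2 = 256
(L1-L2)^2 = (12)^2 = 144
Difference = 256 - 144 = 112
This equals 4*L1*L2 = 4*14*2 = 112
Workspace area = 112*pi

112


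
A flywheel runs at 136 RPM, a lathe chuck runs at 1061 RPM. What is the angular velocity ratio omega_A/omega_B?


Given: RPM_A = 136, RPM_B = 1061
omega = 2*pi*RPM/60, so omega_A/omega_B = RPM_A / RPM_B
omega_A/omega_B = 136 / 1061
omega_A/omega_B = 136/1061

136/1061


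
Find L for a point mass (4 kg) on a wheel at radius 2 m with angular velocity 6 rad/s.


Given: m = 4 kg, r = 2 m, omega = 6 rad/s
For a point mass: I = m*r^2
I = 4*2^2 = 4*4 = 16
L = I*omega = 16*6
L = 96 kg*m^2/s

96 kg*m^2/s


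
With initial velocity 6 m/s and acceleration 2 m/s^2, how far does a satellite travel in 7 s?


Given: v0 = 6 m/s, a = 2 m/s^2, t = 7 s
Using s = v0*t + (1/2)*a*t^2
s = 6*7 + (1/2)*2*7^2
s = 42 + (1/2)*98
s = 42 + 49
s = 91

91 m


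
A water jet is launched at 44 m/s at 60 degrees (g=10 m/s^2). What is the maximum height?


Given: v0 = 44 m/s, theta = 60 deg, g = 10 m/s^2
sin^2(60) = 3/4
Using H = v0^2 * sin^2(theta) / (2*g)
H = 44^2 * 3/4 / (2*10)
H = 1936 * 3/4 / 20
H = 1452 / 20
H = 363/5 m

363/5 m


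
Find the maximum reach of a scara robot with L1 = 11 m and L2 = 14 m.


Given: L1 = 11 m, L2 = 14 m
For a 2-link planar arm, max reach = L1 + L2 (fully extended)
Max reach = 11 + 14
Max reach = 25 m

25 m


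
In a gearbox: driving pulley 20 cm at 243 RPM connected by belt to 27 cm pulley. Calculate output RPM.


Given: D1 = 20 cm, w1 = 243 RPM, D2 = 27 cm
Using D1*w1 = D2*w2
w2 = D1*w1 / D2
w2 = 20*243 / 27
w2 = 4860 / 27
w2 = 180 RPM

180 RPM


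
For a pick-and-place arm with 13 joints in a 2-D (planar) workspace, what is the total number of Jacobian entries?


Given: task space dimension = 2, joints = 13
Jacobian is a 2 x 13 matrix
Total entries = rows * columns
Total = 2 * 13
Total = 26

26


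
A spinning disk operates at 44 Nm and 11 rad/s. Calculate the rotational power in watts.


Given: tau = 44 Nm, omega = 11 rad/s
Using P = tau * omega
P = 44 * 11
P = 484 W

484 W


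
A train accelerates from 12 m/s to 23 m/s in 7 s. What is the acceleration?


Given: initial velocity v0 = 12 m/s, final velocity v = 23 m/s, time t = 7 s
Using a = (v - v0) / t
a = (23 - 12) / 7
a = 11 / 7
a = 11/7 m/s^2

11/7 m/s^2


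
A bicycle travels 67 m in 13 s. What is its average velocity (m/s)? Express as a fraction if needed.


Given: distance d = 67 m, time t = 13 s
Using v = d / t
v = 67 / 13
v = 67/13 m/s

67/13 m/s


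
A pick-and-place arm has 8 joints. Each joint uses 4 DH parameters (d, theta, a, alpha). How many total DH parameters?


Given: 8 joints, 4 DH parameters per joint (d, theta, a, alpha)
Total DH parameters = number_of_joints * 4
Total = 8 * 4
Total = 32

32


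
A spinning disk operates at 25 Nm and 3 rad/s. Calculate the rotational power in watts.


Given: tau = 25 Nm, omega = 3 rad/s
Using P = tau * omega
P = 25 * 3
P = 75 W

75 W


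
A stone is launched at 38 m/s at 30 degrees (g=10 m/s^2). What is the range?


Given: v0 = 38 m/s, theta = 30 deg, g = 10 m/s^2
sin(2*30) = sin(60) = sqrt(3)/2
Using R = v0^2 * sin(2*theta) / g
R = 38^2 * (sqrt(3)/2) / 10
R = 1444 * sqrt(3) / 20
R = 361/5*sqrt(3) m

361/5*sqrt(3) m


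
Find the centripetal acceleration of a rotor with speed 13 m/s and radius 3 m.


Given: v = 13 m/s, r = 3 m
Using a_c = v^2 / r
a_c = 13^2 / 3
a_c = 169 / 3
a_c = 169/3 m/s^2

169/3 m/s^2


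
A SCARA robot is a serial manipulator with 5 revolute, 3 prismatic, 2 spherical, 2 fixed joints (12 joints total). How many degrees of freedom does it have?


Given: serial robot with 5 revolute, 3 prismatic, 2 spherical, 2 fixed joints
DOF contribution per joint type: revolute=1, prismatic=1, spherical=3, fixed=0
DOF = 5*1 + 3*1 + 2*3 + 2*0
DOF = 14

14


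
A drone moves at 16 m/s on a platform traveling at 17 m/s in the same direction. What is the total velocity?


Given: object velocity = 16 m/s, platform velocity = 17 m/s (same direction)
Using classical velocity addition: v_total = v_object + v_platform
v_total = 16 + 17
v_total = 33 m/s

33 m/s


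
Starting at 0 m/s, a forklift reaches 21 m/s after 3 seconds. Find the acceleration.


Given: initial velocity v0 = 0 m/s, final velocity v = 21 m/s, time t = 3 s
Using a = (v - v0) / t
a = (21 - 0) / 3
a = 21 / 3
a = 7 m/s^2

7 m/s^2


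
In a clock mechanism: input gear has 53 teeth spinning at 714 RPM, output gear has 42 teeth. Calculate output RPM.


Given: N1 = 53 teeth, w1 = 714 RPM, N2 = 42 teeth
Using N1*w1 = N2*w2
w2 = N1*w1 / N2
w2 = 53*714 / 42
w2 = 37842 / 42
w2 = 901 RPM

901 RPM


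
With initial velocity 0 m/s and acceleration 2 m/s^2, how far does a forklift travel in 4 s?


Given: v0 = 0 m/s, a = 2 m/s^2, t = 4 s
Using s = v0*t + (1/2)*a*t^2
s = 0*4 + (1/2)*2*4^2
s = 0 + (1/2)*32
s = 0 + 16
s = 16

16 m


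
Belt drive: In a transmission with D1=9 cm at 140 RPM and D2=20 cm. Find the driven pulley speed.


Given: D1 = 9 cm, w1 = 140 RPM, D2 = 20 cm
Using D1*w1 = D2*w2
w2 = D1*w1 / D2
w2 = 9*140 / 20
w2 = 1260 / 20
w2 = 63 RPM

63 RPM


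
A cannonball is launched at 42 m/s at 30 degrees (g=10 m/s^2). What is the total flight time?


Given: v0 = 42 m/s, theta = 30 deg, g = 10 m/s^2
sin(30) = 1/2
Using T = 2*v0*sin(theta) / g
T = 2*42*1/2 / 10
T = 42 / 10
T = 21/5 s

21/5 s


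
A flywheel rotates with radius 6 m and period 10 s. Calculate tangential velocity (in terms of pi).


Given: radius r = 6 m, period T = 10 s
Using v = 2*pi*r / T
v = 2*pi*6 / 10
v = 12*pi / 10
v = 6/5*pi m/s

6/5*pi m/s


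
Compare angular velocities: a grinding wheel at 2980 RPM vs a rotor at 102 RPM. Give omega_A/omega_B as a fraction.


Given: RPM_A = 2980, RPM_B = 102
omega = 2*pi*RPM/60, so omega_A/omega_B = RPM_A / RPM_B
omega_A/omega_B = 2980 / 102
omega_A/omega_B = 1490/51

1490/51


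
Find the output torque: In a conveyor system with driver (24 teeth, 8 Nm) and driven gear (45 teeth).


Given: N1 = 24, N2 = 45, T1 = 8 Nm
Using T2/T1 = N2/N1
T2 = T1 * N2 / N1
T2 = 8 * 45 / 24
T2 = 360 / 24
T2 = 15 Nm

15 Nm


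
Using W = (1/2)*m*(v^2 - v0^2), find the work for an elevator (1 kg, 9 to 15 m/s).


Given: m = 1 kg, v0 = 9 m/s, v = 15 m/s
Using W = (1/2)*m*(v^2 - v0^2)
v^2 = 15^2 = 225
v0^2 = 9^2 = 81
v^2 - v0^2 = 225 - 81 = 144
W = (1/2)*1*144 = 72 J

72 J


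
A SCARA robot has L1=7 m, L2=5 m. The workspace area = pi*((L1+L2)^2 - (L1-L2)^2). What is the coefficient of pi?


Given: L1 = 7, L2 = 5
(L1+L2)^2 = (12)^2 = 144
(L1-L2)^2 = (2)^2 = 4
Difference = 144 - 4 = 140
This equals 4*L1*L2 = 4*7*5 = 140
Workspace area = 140*pi

140


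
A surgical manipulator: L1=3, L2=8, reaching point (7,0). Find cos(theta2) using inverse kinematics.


Given: L1 = 3, L2 = 8, target (x, y) = (7, 0)
Using cos(theta2) = (x^2 + y^2 - L1^2 - L2^2) / (2*L1*L2)
x^2 + y^2 = 7^2 + 0 = 49
L1^2 + L2^2 = 9 + 64 = 73
Numerator = 49 - 73 = -24
Denominator = 2*3*8 = 48
cos(theta2) = -24/48 = -1/2

-1/2


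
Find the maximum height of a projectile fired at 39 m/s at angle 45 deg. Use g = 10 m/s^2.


Given: v0 = 39 m/s, theta = 45 deg, g = 10 m/s^2
sin^2(45) = 1/2
Using H = v0^2 * sin^2(theta) / (2*g)
H = 39^2 * 1/2 / (2*10)
H = 1521 * 1/2 / 20
H = 1521/2 / 20
H = 1521/40 m

1521/40 m


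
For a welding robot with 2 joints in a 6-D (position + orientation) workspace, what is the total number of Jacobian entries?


Given: task space dimension = 6, joints = 2
Jacobian is a 6 x 2 matrix
Total entries = rows * columns
Total = 6 * 2
Total = 12

12


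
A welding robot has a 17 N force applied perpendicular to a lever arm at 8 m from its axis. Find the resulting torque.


Given: F = 17 N, r = 8 m, angle = 90 deg (perpendicular)
Using tau = F * r * sin(90)
sin(90) = 1
tau = 17 * 8 * 1
tau = 136 Nm

136 Nm


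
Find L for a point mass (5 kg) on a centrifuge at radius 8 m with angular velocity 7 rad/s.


Given: m = 5 kg, r = 8 m, omega = 7 rad/s
For a point mass: I = m*r^2
I = 5*8^2 = 5*64 = 320
L = I*omega = 320*7
L = 2240 kg*m^2/s

2240 kg*m^2/s


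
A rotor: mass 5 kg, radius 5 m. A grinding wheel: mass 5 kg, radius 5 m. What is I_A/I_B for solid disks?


Given: M1=5 kg, R1=5 m, M2=5 kg, R2=5 m
For a disk: I = (1/2)*M*R^2, so I_A/I_B = (M1*R1^2)/(M2*R2^2)
M1*R1^2 = 5*25 = 125
M2*R2^2 = 5*25 = 125
I_A/I_B = 125/125 = 1

1


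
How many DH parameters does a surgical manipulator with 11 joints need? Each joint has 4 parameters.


Given: 11 joints, 4 DH parameters per joint (d, theta, a, alpha)
Total DH parameters = number_of_joints * 4
Total = 11 * 4
Total = 44

44


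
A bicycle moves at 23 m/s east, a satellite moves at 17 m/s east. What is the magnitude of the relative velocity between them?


Given: v_A = 23 m/s east, v_B = 17 m/s east
Both move in the same direction; relative speed = |v_A - v_B|
|23 - 17| = |6|
= 6 m/s

6 m/s


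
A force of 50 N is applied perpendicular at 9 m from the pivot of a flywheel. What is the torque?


Given: F = 50 N, r = 9 m, angle = 90 deg (perpendicular)
Using tau = F * r * sin(90)
sin(90) = 1
tau = 50 * 9 * 1
tau = 450 Nm

450 Nm


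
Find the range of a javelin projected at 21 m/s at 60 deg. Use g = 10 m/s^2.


Given: v0 = 21 m/s, theta = 60 deg, g = 10 m/s^2
sin(2*60) = sin(120) = sqrt(3)/2
Using R = v0^2 * sin(2*theta) / g
R = 21^2 * (sqrt(3)/2) / 10
R = 441 * sqrt(3) / 20
R = 441/20*sqrt(3) m

441/20*sqrt(3) m


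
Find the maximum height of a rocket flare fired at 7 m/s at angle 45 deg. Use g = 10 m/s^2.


Given: v0 = 7 m/s, theta = 45 deg, g = 10 m/s^2
sin^2(45) = 1/2
Using H = v0^2 * sin^2(theta) / (2*g)
H = 7^2 * 1/2 / (2*10)
H = 49 * 1/2 / 20
H = 49/2 / 20
H = 49/40 m

49/40 m


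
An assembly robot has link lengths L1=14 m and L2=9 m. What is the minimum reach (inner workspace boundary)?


Given: L1 = 14 m, L2 = 9 m
For a 2-link planar arm, min reach = |L1 - L2| (second link folded back)
Min reach = |14 - 9|
Min reach = 5 m

5 m


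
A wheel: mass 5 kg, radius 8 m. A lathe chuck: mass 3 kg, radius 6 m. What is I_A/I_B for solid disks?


Given: M1=5 kg, R1=8 m, M2=3 kg, R2=6 m
For a disk: I = (1/2)*M*R^2, so I_A/I_B = (M1*R1^2)/(M2*R2^2)
M1*R1^2 = 5*64 = 320
M2*R2^2 = 3*36 = 108
I_A/I_B = 320/108 = 80/27

80/27


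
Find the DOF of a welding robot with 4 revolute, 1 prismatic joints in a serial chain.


Given: serial robot with 4 revolute, 1 prismatic joints
DOF contribution per joint type: revolute=1, prismatic=1, spherical=3, fixed=0
DOF = 4*1 + 1*1
DOF = 5

5


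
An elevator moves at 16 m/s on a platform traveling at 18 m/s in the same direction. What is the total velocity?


Given: object velocity = 16 m/s, platform velocity = 18 m/s (same direction)
Using classical velocity addition: v_total = v_object + v_platform
v_total = 16 + 18
v_total = 34 m/s

34 m/s


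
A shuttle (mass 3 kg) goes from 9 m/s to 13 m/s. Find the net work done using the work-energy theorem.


Given: m = 3 kg, v0 = 9 m/s, v = 13 m/s
Using W = (1/2)*m*(v^2 - v0^2)
v^2 = 13^2 = 169
v0^2 = 9^2 = 81
v^2 - v0^2 = 169 - 81 = 88
W = (1/2)*3*88 = 132 J

132 J


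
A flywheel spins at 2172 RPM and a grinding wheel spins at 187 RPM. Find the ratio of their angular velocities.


Given: RPM_A = 2172, RPM_B = 187
omega = 2*pi*RPM/60, so omega_A/omega_B = RPM_A / RPM_B
omega_A/omega_B = 2172 / 187
omega_A/omega_B = 2172/187

2172/187


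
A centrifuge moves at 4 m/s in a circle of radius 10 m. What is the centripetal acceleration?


Given: v = 4 m/s, r = 10 m
Using a_c = v^2 / r
a_c = 4^2 / 10
a_c = 16 / 10
a_c = 8/5 m/s^2

8/5 m/s^2


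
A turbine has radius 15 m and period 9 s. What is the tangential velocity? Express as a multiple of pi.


Given: radius r = 15 m, period T = 9 s
Using v = 2*pi*r / T
v = 2*pi*15 / 9
v = 30*pi / 9
v = 10/3*pi m/s

10/3*pi m/s


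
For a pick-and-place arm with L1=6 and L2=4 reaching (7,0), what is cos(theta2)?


Given: L1 = 6, L2 = 4, target (x, y) = (7, 0)
Using cos(theta2) = (x^2 + y^2 - L1^2 - L2^2) / (2*L1*L2)
x^2 + y^2 = 7^2 + 0 = 49
L1^2 + L2^2 = 36 + 16 = 52
Numerator = 49 - 52 = -3
Denominator = 2*6*4 = 48
cos(theta2) = -3/48 = -1/16

-1/16


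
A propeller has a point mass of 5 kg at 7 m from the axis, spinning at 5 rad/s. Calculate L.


Given: m = 5 kg, r = 7 m, omega = 5 rad/s
For a point mass: I = m*r^2
I = 5*7^2 = 5*49 = 245
L = I*omega = 245*5
L = 1225 kg*m^2/s

1225 kg*m^2/s


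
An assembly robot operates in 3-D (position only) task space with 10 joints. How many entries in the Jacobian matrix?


Given: task space dimension = 3, joints = 10
Jacobian is a 3 x 10 matrix
Total entries = rows * columns
Total = 3 * 10
Total = 30

30


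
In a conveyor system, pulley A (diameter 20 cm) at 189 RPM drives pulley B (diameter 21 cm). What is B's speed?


Given: D1 = 20 cm, w1 = 189 RPM, D2 = 21 cm
Using D1*w1 = D2*w2
w2 = D1*w1 / D2
w2 = 20*189 / 21
w2 = 3780 / 21
w2 = 180 RPM

180 RPM


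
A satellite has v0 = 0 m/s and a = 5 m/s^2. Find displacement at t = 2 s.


Given: v0 = 0 m/s, a = 5 m/s^2, t = 2 s
Using s = v0*t + (1/2)*a*t^2
s = 0*2 + (1/2)*5*2^2
s = 0 + (1/2)*20
s = 0 + 10
s = 10

10 m


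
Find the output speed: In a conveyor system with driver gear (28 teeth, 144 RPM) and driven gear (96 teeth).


Given: N1 = 28 teeth, w1 = 144 RPM, N2 = 96 teeth
Using N1*w1 = N2*w2
w2 = N1*w1 / N2
w2 = 28*144 / 96
w2 = 4032 / 96
w2 = 42 RPM

42 RPM


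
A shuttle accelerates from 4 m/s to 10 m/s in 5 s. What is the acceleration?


Given: initial velocity v0 = 4 m/s, final velocity v = 10 m/s, time t = 5 s
Using a = (v - v0) / t
a = (10 - 4) / 5
a = 6 / 5
a = 6/5 m/s^2

6/5 m/s^2


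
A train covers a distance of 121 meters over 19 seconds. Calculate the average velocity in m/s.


Given: distance d = 121 m, time t = 19 s
Using v = d / t
v = 121 / 19
v = 121/19 m/s

121/19 m/s


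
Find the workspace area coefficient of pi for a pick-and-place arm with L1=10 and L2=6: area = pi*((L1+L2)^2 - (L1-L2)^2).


Given: L1 = 10, L2 = 6
(L1+L2)^2 = (16)^2 = 256
(L1-L2)^2 = (4)^2 = 16
Difference = 256 - 16 = 240
This equals 4*L1*L2 = 4*10*6 = 240
Workspace area = 240*pi

240


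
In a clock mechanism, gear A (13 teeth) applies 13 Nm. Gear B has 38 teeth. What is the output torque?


Given: N1 = 13, N2 = 38, T1 = 13 Nm
Using T2/T1 = N2/N1
T2 = T1 * N2 / N1
T2 = 13 * 38 / 13
T2 = 494 / 13
T2 = 38 Nm

38 Nm


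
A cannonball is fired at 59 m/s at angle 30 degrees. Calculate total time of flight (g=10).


Given: v0 = 59 m/s, theta = 30 deg, g = 10 m/s^2
sin(30) = 1/2
Using T = 2*v0*sin(theta) / g
T = 2*59*1/2 / 10
T = 59 / 10
T = 59/10 s

59/10 s


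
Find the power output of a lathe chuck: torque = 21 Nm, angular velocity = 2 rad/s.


Given: tau = 21 Nm, omega = 2 rad/s
Using P = tau * omega
P = 21 * 2
P = 42 W

42 W


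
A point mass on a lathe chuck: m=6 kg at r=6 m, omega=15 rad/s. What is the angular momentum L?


Given: m = 6 kg, r = 6 m, omega = 15 rad/s
For a point mass: I = m*r^2
I = 6*6^2 = 6*36 = 216
L = I*omega = 216*15
L = 3240 kg*m^2/s

3240 kg*m^2/s


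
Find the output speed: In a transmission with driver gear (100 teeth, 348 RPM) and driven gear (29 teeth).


Given: N1 = 100 teeth, w1 = 348 RPM, N2 = 29 teeth
Using N1*w1 = N2*w2
w2 = N1*w1 / N2
w2 = 100*348 / 29
w2 = 34800 / 29
w2 = 1200 RPM

1200 RPM


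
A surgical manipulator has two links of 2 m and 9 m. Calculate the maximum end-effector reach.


Given: L1 = 2 m, L2 = 9 m
For a 2-link planar arm, max reach = L1 + L2 (fully extended)
Max reach = 2 + 9
Max reach = 11 m

11 m


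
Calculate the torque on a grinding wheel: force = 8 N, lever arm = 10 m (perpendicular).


Given: F = 8 N, r = 10 m, angle = 90 deg (perpendicular)
Using tau = F * r * sin(90)
sin(90) = 1
tau = 8 * 10 * 1
tau = 80 Nm

80 Nm


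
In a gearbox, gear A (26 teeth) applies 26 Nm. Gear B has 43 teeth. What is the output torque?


Given: N1 = 26, N2 = 43, T1 = 26 Nm
Using T2/T1 = N2/N1
T2 = T1 * N2 / N1
T2 = 26 * 43 / 26
T2 = 1118 / 26
T2 = 43 Nm

43 Nm


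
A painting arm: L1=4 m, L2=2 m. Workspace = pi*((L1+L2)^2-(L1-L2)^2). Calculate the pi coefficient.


Given: L1 = 4, L2 = 2
(L1+L2)^2 = (6)^2 = 36
(L1-L2)^2 = (2)^2 = 4
Difference = 36 - 4 = 32
This equals 4*L1*L2 = 4*4*2 = 32
Workspace area = 32*pi

32


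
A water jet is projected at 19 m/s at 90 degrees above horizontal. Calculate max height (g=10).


Given: v0 = 19 m/s, theta = 90 deg, g = 10 m/s^2
sin^2(90) = 1
Using H = v0^2 * sin^2(theta) / (2*g)
H = 19^2 * 1 / (2*10)
H = 361 * 1 / 20
H = 361 / 20
H = 361/20 m

361/20 m


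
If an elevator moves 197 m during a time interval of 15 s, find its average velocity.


Given: distance d = 197 m, time t = 15 s
Using v = d / t
v = 197 / 15
v = 197/15 m/s

197/15 m/s


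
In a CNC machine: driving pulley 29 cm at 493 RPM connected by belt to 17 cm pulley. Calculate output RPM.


Given: D1 = 29 cm, w1 = 493 RPM, D2 = 17 cm
Using D1*w1 = D2*w2
w2 = D1*w1 / D2
w2 = 29*493 / 17
w2 = 14297 / 17
w2 = 841 RPM

841 RPM


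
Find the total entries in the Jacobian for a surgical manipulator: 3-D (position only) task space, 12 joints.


Given: task space dimension = 3, joints = 12
Jacobian is a 3 x 12 matrix
Total entries = rows * columns
Total = 3 * 12
Total = 36

36


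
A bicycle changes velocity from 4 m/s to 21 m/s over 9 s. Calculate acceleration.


Given: initial velocity v0 = 4 m/s, final velocity v = 21 m/s, time t = 9 s
Using a = (v - v0) / t
a = (21 - 4) / 9
a = 17 / 9
a = 17/9 m/s^2

17/9 m/s^2


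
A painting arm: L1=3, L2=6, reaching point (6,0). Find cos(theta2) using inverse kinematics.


Given: L1 = 3, L2 = 6, target (x, y) = (6, 0)
Using cos(theta2) = (x^2 + y^2 - L1^2 - L2^2) / (2*L1*L2)
x^2 + y^2 = 6^2 + 0 = 36
L1^2 + L2^2 = 9 + 36 = 45
Numerator = 36 - 45 = -9
Denominator = 2*3*6 = 36
cos(theta2) = -9/36 = -1/4

-1/4


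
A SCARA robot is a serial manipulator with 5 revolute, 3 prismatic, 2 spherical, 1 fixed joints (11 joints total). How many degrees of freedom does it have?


Given: serial robot with 5 revolute, 3 prismatic, 2 spherical, 1 fixed joints
DOF contribution per joint type: revolute=1, prismatic=1, spherical=3, fixed=0
DOF = 5*1 + 3*1 + 2*3 + 1*0
DOF = 14

14


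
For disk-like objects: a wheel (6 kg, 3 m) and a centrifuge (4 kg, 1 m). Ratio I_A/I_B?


Given: M1=6 kg, R1=3 m, M2=4 kg, R2=1 m
For a disk: I = (1/2)*M*R^2, so I_A/I_B = (M1*R1^2)/(M2*R2^2)
M1*R1^2 = 6*9 = 54
M2*R2^2 = 4*1 = 4
I_A/I_B = 54/4 = 27/2

27/2


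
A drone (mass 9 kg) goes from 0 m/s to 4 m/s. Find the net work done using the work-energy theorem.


Given: m = 9 kg, v0 = 0 m/s, v = 4 m/s
Using W = (1/2)*m*(v^2 - v0^2)
v^2 = 4^2 = 16
v0^2 = 0^2 = 0
v^2 - v0^2 = 16 - 0 = 16
W = (1/2)*9*16 = 72 J

72 J


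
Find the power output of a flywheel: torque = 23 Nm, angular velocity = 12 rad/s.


Given: tau = 23 Nm, omega = 12 rad/s
Using P = tau * omega
P = 23 * 12
P = 276 W

276 W


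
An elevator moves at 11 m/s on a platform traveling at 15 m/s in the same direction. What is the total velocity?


Given: object velocity = 11 m/s, platform velocity = 15 m/s (same direction)
Using classical velocity addition: v_total = v_object + v_platform
v_total = 11 + 15
v_total = 26 m/s

26 m/s


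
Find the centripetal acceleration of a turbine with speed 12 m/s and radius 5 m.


Given: v = 12 m/s, r = 5 m
Using a_c = v^2 / r
a_c = 12^2 / 5
a_c = 144 / 5
a_c = 144/5 m/s^2

144/5 m/s^2


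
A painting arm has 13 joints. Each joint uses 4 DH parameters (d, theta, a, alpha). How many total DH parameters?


Given: 13 joints, 4 DH parameters per joint (d, theta, a, alpha)
Total DH parameters = number_of_joints * 4
Total = 13 * 4
Total = 52

52


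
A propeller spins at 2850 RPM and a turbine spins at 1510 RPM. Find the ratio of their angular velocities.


Given: RPM_A = 2850, RPM_B = 1510
omega = 2*pi*RPM/60, so omega_A/omega_B = RPM_A / RPM_B
omega_A/omega_B = 2850 / 1510
omega_A/omega_B = 285/151

285/151


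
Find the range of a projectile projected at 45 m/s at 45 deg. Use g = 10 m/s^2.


Given: v0 = 45 m/s, theta = 45 deg, g = 10 m/s^2
sin(2*45) = sin(90) = 1
Using R = v0^2 * sin(2*theta) / g
R = 45^2 * 1 / 10
R = 2025 / 10
R = 405/2 m

405/2 m


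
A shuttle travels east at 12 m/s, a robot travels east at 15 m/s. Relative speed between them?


Given: v_A = 12 m/s east, v_B = 15 m/s east
Both move in the same direction; relative speed = |v_A - v_B|
|12 - 15| = |-3|
= 3 m/s

3 m/s


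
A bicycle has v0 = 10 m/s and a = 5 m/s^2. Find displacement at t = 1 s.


Given: v0 = 10 m/s, a = 5 m/s^2, t = 1 s
Using s = v0*t + (1/2)*a*t^2
s = 10*1 + (1/2)*5*1^2
s = 10 + (1/2)*5
s = 10 + 5/2
s = 25/2

25/2 m


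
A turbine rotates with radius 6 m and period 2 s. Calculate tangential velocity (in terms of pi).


Given: radius r = 6 m, period T = 2 s
Using v = 2*pi*r / T
v = 2*pi*6 / 2
v = 12*pi / 2
v = 6*pi m/s

6*pi m/s


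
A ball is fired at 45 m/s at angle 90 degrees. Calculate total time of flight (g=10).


Given: v0 = 45 m/s, theta = 90 deg, g = 10 m/s^2
sin(90) = 1
Using T = 2*v0*sin(theta) / g
T = 2*45*1 / 10
T = 90 / 10
T = 9 s

9 s


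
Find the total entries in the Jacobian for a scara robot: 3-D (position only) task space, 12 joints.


Given: task space dimension = 3, joints = 12
Jacobian is a 3 x 12 matrix
Total entries = rows * columns
Total = 3 * 12
Total = 36

36


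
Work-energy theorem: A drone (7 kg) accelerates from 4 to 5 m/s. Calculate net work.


Given: m = 7 kg, v0 = 4 m/s, v = 5 m/s
Using W = (1/2)*m*(v^2 - v0^2)
v^2 = 5^2 = 25
v0^2 = 4^2 = 16
v^2 - v0^2 = 25 - 16 = 9
W = (1/2)*7*9 = 63/2 J

63/2 J


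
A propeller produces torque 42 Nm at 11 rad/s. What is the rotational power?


Given: tau = 42 Nm, omega = 11 rad/s
Using P = tau * omega
P = 42 * 11
P = 462 W

462 W


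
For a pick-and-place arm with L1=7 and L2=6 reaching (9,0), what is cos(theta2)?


Given: L1 = 7, L2 = 6, target (x, y) = (9, 0)
Using cos(theta2) = (x^2 + y^2 - L1^2 - L2^2) / (2*L1*L2)
x^2 + y^2 = 9^2 + 0 = 81
L1^2 + L2^2 = 49 + 36 = 85
Numerator = 81 - 85 = -4
Denominator = 2*7*6 = 84
cos(theta2) = -4/84 = -1/21

-1/21


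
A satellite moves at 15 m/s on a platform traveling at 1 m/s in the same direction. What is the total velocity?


Given: object velocity = 15 m/s, platform velocity = 1 m/s (same direction)
Using classical velocity addition: v_total = v_object + v_platform
v_total = 15 + 1
v_total = 16 m/s

16 m/s


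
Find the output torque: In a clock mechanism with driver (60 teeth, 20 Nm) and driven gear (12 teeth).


Given: N1 = 60, N2 = 12, T1 = 20 Nm
Using T2/T1 = N2/N1
T2 = T1 * N2 / N1
T2 = 20 * 12 / 60
T2 = 240 / 60
T2 = 4 Nm

4 Nm


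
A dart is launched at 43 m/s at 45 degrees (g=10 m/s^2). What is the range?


Given: v0 = 43 m/s, theta = 45 deg, g = 10 m/s^2
sin(2*45) = sin(90) = 1
Using R = v0^2 * sin(2*theta) / g
R = 43^2 * 1 / 10
R = 1849 / 10
R = 1849/10 m

1849/10 m


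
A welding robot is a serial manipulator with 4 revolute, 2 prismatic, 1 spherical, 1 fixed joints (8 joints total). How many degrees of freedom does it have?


Given: serial robot with 4 revolute, 2 prismatic, 1 spherical, 1 fixed joints
DOF contribution per joint type: revolute=1, prismatic=1, spherical=3, fixed=0
DOF = 4*1 + 2*1 + 1*3 + 1*0
DOF = 9

9


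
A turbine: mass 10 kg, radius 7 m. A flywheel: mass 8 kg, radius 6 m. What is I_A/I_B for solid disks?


Given: M1=10 kg, R1=7 m, M2=8 kg, R2=6 m
For a disk: I = (1/2)*M*R^2, so I_A/I_B = (M1*R1^2)/(M2*R2^2)
M1*R1^2 = 10*49 = 490
M2*R2^2 = 8*36 = 288
I_A/I_B = 490/288 = 245/144

245/144


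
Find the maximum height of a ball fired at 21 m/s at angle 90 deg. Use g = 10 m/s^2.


Given: v0 = 21 m/s, theta = 90 deg, g = 10 m/s^2
sin^2(90) = 1
Using H = v0^2 * sin^2(theta) / (2*g)
H = 21^2 * 1 / (2*10)
H = 441 * 1 / 20
H = 441 / 20
H = 441/20 m

441/20 m


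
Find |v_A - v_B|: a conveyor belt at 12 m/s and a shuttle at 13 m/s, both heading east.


Given: v_A = 12 m/s east, v_B = 13 m/s east
Both move in the same direction; relative speed = |v_A - v_B|
|12 - 13| = |-1|
= 1 m/s

1 m/s


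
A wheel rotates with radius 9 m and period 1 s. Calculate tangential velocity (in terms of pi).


Given: radius r = 9 m, period T = 1 s
Using v = 2*pi*r / T
v = 2*pi*9 / 1
v = 18*pi / 1
v = 18*pi m/s

18*pi m/s


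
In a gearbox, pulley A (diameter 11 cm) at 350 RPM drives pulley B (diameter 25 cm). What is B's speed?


Given: D1 = 11 cm, w1 = 350 RPM, D2 = 25 cm
Using D1*w1 = D2*w2
w2 = D1*w1 / D2
w2 = 11*350 / 25
w2 = 3850 / 25
w2 = 154 RPM

154 RPM


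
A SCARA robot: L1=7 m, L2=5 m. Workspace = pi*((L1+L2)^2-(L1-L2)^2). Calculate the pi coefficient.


Given: L1 = 7, L2 = 5
(L1+L2)^2 = (12)^2 = 144
(L1-L2)^2 = (2)^2 = 4
Difference = 144 - 4 = 140
This equals 4*L1*L2 = 4*7*5 = 140
Workspace area = 140*pi

140


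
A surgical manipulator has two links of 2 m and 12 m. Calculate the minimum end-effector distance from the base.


Given: L1 = 2 m, L2 = 12 m
For a 2-link planar arm, min reach = |L1 - L2| (second link folded back)
Min reach = |2 - 12|
Min reach = 10 m

10 m


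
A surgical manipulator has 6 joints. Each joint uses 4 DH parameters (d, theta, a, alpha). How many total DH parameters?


Given: 6 joints, 4 DH parameters per joint (d, theta, a, alpha)
Total DH parameters = number_of_joints * 4
Total = 6 * 4
Total = 24

24


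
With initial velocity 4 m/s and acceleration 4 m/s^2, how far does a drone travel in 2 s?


Given: v0 = 4 m/s, a = 4 m/s^2, t = 2 s
Using s = v0*t + (1/2)*a*t^2
s = 4*2 + (1/2)*4*2^2
s = 8 + (1/2)*16
s = 8 + 8
s = 16

16 m


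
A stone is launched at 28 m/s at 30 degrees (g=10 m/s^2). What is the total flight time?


Given: v0 = 28 m/s, theta = 30 deg, g = 10 m/s^2
sin(30) = 1/2
Using T = 2*v0*sin(theta) / g
T = 2*28*1/2 / 10
T = 28 / 10
T = 14/5 s

14/5 s


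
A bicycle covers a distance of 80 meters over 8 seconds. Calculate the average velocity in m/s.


Given: distance d = 80 m, time t = 8 s
Using v = d / t
v = 80 / 8
v = 10 m/s

10 m/s


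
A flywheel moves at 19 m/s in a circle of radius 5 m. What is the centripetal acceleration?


Given: v = 19 m/s, r = 5 m
Using a_c = v^2 / r
a_c = 19^2 / 5
a_c = 361 / 5
a_c = 361/5 m/s^2

361/5 m/s^2


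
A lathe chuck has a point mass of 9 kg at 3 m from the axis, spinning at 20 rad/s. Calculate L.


Given: m = 9 kg, r = 3 m, omega = 20 rad/s
For a point mass: I = m*r^2
I = 9*3^2 = 9*9 = 81
L = I*omega = 81*20
L = 1620 kg*m^2/s

1620 kg*m^2/s


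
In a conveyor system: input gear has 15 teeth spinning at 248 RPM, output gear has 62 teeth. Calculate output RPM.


Given: N1 = 15 teeth, w1 = 248 RPM, N2 = 62 teeth
Using N1*w1 = N2*w2
w2 = N1*w1 / N2
w2 = 15*248 / 62
w2 = 3720 / 62
w2 = 60 RPM

60 RPM


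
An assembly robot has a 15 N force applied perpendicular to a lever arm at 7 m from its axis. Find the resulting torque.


Given: F = 15 N, r = 7 m, angle = 90 deg (perpendicular)
Using tau = F * r * sin(90)
sin(90) = 1
tau = 15 * 7 * 1
tau = 105 Nm

105 Nm


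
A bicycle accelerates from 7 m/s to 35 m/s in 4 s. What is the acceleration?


Given: initial velocity v0 = 7 m/s, final velocity v = 35 m/s, time t = 4 s
Using a = (v - v0) / t
a = (35 - 7) / 4
a = 28 / 4
a = 7 m/s^2

7 m/s^2


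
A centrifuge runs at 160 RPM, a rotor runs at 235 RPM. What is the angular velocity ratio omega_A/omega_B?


Given: RPM_A = 160, RPM_B = 235
omega = 2*pi*RPM/60, so omega_A/omega_B = RPM_A / RPM_B
omega_A/omega_B = 160 / 235
omega_A/omega_B = 32/47

32/47


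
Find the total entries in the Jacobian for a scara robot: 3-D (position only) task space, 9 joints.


Given: task space dimension = 3, joints = 9
Jacobian is a 3 x 9 matrix
Total entries = rows * columns
Total = 3 * 9
Total = 27

27


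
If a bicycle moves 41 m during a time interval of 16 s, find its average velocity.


Given: distance d = 41 m, time t = 16 s
Using v = d / t
v = 41 / 16
v = 41/16 m/s

41/16 m/s


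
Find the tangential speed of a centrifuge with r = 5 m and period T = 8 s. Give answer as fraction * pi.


Given: radius r = 5 m, period T = 8 s
Using v = 2*pi*r / T
v = 2*pi*5 / 8
v = 10*pi / 8
v = 5/4*pi m/s

5/4*pi m/s


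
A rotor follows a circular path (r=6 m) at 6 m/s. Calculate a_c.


Given: v = 6 m/s, r = 6 m
Using a_c = v^2 / r
a_c = 6^2 / 6
a_c = 36 / 6
a_c = 6 m/s^2

6 m/s^2


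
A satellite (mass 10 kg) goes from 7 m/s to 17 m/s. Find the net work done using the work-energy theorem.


Given: m = 10 kg, v0 = 7 m/s, v = 17 m/s
Using W = (1/2)*m*(v^2 - v0^2)
v^2 = 17^2 = 289
v0^2 = 7^2 = 49
v^2 - v0^2 = 289 - 49 = 240
W = (1/2)*10*240 = 1200 J

1200 J


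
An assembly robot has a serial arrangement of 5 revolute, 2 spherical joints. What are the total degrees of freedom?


Given: serial robot with 5 revolute, 2 spherical joints
DOF contribution per joint type: revolute=1, prismatic=1, spherical=3, fixed=0
DOF = 5*1 + 2*3
DOF = 11

11


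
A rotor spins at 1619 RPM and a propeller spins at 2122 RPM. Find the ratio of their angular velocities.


Given: RPM_A = 1619, RPM_B = 2122
omega = 2*pi*RPM/60, so omega_A/omega_B = RPM_A / RPM_B
omega_A/omega_B = 1619 / 2122
omega_A/omega_B = 1619/2122

1619/2122


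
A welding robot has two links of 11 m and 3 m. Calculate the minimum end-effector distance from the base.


Given: L1 = 11 m, L2 = 3 m
For a 2-link planar arm, min reach = |L1 - L2| (second link folded back)
Min reach = |11 - 3|
Min reach = 8 m

8 m
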